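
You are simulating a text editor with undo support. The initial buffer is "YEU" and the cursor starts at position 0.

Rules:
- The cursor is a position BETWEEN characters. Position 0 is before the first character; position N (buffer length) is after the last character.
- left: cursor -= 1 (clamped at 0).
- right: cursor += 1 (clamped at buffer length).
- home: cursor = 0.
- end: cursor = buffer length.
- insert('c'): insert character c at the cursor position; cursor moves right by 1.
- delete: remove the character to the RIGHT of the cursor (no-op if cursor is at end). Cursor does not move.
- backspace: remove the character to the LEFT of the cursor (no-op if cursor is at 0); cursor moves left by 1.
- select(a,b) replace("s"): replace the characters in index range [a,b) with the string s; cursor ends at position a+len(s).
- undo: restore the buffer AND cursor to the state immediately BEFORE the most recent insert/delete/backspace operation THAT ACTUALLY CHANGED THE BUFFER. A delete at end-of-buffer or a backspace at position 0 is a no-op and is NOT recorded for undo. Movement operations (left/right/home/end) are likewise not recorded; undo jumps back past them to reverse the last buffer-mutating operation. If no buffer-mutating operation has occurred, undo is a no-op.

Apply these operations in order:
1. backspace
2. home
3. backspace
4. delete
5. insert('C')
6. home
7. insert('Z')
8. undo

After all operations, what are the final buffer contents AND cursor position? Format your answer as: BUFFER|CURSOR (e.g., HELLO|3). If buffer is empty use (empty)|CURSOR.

Answer: CEU|0

Derivation:
After op 1 (backspace): buf='YEU' cursor=0
After op 2 (home): buf='YEU' cursor=0
After op 3 (backspace): buf='YEU' cursor=0
After op 4 (delete): buf='EU' cursor=0
After op 5 (insert('C')): buf='CEU' cursor=1
After op 6 (home): buf='CEU' cursor=0
After op 7 (insert('Z')): buf='ZCEU' cursor=1
After op 8 (undo): buf='CEU' cursor=0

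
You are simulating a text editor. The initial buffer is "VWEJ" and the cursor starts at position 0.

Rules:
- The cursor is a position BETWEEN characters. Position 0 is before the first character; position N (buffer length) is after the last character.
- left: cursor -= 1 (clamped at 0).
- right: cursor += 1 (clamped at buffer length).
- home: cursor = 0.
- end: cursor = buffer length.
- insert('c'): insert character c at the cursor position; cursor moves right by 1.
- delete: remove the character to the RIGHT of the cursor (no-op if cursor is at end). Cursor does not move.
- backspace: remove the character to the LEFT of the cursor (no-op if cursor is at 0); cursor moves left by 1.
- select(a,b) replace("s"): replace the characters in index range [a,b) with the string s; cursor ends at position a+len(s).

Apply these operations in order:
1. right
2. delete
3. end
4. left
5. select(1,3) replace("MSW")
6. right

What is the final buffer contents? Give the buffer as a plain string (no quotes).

Answer: VMSW

Derivation:
After op 1 (right): buf='VWEJ' cursor=1
After op 2 (delete): buf='VEJ' cursor=1
After op 3 (end): buf='VEJ' cursor=3
After op 4 (left): buf='VEJ' cursor=2
After op 5 (select(1,3) replace("MSW")): buf='VMSW' cursor=4
After op 6 (right): buf='VMSW' cursor=4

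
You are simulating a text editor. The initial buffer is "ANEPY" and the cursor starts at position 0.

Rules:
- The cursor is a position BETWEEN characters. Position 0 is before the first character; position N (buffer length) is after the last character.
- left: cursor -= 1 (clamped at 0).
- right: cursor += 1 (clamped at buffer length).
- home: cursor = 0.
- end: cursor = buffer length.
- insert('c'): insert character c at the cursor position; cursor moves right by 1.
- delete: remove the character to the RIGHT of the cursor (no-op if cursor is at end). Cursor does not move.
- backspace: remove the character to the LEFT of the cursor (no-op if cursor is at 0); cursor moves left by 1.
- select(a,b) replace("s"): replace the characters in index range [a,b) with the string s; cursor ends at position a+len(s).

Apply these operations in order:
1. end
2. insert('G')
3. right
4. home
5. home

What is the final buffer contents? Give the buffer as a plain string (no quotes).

After op 1 (end): buf='ANEPY' cursor=5
After op 2 (insert('G')): buf='ANEPYG' cursor=6
After op 3 (right): buf='ANEPYG' cursor=6
After op 4 (home): buf='ANEPYG' cursor=0
After op 5 (home): buf='ANEPYG' cursor=0

Answer: ANEPYG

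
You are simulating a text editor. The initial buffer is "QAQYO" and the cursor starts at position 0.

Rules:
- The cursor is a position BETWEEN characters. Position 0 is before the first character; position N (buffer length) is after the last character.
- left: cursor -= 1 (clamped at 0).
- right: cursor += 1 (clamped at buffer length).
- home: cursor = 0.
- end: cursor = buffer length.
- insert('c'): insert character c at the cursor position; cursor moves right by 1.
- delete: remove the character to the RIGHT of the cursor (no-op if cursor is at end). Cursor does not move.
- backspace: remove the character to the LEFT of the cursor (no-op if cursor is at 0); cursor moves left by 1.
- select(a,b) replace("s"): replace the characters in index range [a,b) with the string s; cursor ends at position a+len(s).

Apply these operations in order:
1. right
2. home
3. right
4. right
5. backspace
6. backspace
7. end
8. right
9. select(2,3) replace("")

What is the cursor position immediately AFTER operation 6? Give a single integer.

After op 1 (right): buf='QAQYO' cursor=1
After op 2 (home): buf='QAQYO' cursor=0
After op 3 (right): buf='QAQYO' cursor=1
After op 4 (right): buf='QAQYO' cursor=2
After op 5 (backspace): buf='QQYO' cursor=1
After op 6 (backspace): buf='QYO' cursor=0

Answer: 0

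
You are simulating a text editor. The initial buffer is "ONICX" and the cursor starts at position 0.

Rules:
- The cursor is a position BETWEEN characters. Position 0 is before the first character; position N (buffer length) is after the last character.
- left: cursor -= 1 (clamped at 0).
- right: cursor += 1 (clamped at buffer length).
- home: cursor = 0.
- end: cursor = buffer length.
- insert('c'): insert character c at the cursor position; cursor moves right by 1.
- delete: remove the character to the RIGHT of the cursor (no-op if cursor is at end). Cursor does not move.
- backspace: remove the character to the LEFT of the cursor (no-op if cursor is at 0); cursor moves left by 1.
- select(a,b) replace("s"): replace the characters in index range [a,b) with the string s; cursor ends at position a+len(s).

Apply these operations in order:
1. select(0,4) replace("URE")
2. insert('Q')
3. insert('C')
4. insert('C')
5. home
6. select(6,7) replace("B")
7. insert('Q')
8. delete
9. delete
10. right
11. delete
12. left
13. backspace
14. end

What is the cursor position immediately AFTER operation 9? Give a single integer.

After op 1 (select(0,4) replace("URE")): buf='UREX' cursor=3
After op 2 (insert('Q')): buf='UREQX' cursor=4
After op 3 (insert('C')): buf='UREQCX' cursor=5
After op 4 (insert('C')): buf='UREQCCX' cursor=6
After op 5 (home): buf='UREQCCX' cursor=0
After op 6 (select(6,7) replace("B")): buf='UREQCCB' cursor=7
After op 7 (insert('Q')): buf='UREQCCBQ' cursor=8
After op 8 (delete): buf='UREQCCBQ' cursor=8
After op 9 (delete): buf='UREQCCBQ' cursor=8

Answer: 8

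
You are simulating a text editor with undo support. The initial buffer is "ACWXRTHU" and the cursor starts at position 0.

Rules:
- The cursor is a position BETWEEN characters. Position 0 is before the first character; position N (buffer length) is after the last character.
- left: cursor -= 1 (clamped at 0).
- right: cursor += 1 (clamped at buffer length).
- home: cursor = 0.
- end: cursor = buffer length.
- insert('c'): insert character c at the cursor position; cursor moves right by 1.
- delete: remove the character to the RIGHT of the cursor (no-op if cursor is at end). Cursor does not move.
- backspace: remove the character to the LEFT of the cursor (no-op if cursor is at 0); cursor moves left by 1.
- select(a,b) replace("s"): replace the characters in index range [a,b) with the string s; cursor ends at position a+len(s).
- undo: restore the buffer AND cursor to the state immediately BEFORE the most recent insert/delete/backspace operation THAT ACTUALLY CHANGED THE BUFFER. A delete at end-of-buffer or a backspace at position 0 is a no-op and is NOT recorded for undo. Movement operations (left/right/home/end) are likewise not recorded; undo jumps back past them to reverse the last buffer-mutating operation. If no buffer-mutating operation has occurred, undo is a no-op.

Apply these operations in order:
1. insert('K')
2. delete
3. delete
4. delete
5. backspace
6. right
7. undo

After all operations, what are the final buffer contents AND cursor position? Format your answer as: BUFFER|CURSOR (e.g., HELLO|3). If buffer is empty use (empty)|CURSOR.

Answer: KXRTHU|1

Derivation:
After op 1 (insert('K')): buf='KACWXRTHU' cursor=1
After op 2 (delete): buf='KCWXRTHU' cursor=1
After op 3 (delete): buf='KWXRTHU' cursor=1
After op 4 (delete): buf='KXRTHU' cursor=1
After op 5 (backspace): buf='XRTHU' cursor=0
After op 6 (right): buf='XRTHU' cursor=1
After op 7 (undo): buf='KXRTHU' cursor=1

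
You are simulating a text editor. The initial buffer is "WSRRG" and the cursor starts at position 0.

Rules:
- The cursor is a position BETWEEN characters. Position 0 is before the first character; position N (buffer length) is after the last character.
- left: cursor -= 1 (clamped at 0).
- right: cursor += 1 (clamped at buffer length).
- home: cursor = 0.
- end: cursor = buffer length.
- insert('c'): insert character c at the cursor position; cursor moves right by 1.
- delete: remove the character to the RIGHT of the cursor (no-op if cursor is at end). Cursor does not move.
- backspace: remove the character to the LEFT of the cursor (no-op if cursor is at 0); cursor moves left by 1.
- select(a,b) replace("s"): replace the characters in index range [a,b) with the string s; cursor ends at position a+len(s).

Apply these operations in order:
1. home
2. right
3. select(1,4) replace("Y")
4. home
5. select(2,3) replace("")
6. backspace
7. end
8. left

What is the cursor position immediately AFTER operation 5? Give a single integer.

Answer: 2

Derivation:
After op 1 (home): buf='WSRRG' cursor=0
After op 2 (right): buf='WSRRG' cursor=1
After op 3 (select(1,4) replace("Y")): buf='WYG' cursor=2
After op 4 (home): buf='WYG' cursor=0
After op 5 (select(2,3) replace("")): buf='WY' cursor=2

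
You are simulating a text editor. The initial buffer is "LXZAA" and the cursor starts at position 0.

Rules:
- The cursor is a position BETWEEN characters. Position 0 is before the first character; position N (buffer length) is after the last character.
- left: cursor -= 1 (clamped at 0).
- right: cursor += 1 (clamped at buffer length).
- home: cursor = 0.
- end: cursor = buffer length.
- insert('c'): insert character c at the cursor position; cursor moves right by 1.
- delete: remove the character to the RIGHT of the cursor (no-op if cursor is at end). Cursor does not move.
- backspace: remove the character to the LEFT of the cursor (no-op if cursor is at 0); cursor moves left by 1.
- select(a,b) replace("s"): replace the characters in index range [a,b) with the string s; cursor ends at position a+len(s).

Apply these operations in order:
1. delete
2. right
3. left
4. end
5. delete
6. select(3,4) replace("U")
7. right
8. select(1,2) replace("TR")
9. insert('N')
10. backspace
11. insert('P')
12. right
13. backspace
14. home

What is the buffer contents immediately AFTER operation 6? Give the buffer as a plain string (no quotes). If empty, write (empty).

After op 1 (delete): buf='XZAA' cursor=0
After op 2 (right): buf='XZAA' cursor=1
After op 3 (left): buf='XZAA' cursor=0
After op 4 (end): buf='XZAA' cursor=4
After op 5 (delete): buf='XZAA' cursor=4
After op 6 (select(3,4) replace("U")): buf='XZAU' cursor=4

Answer: XZAU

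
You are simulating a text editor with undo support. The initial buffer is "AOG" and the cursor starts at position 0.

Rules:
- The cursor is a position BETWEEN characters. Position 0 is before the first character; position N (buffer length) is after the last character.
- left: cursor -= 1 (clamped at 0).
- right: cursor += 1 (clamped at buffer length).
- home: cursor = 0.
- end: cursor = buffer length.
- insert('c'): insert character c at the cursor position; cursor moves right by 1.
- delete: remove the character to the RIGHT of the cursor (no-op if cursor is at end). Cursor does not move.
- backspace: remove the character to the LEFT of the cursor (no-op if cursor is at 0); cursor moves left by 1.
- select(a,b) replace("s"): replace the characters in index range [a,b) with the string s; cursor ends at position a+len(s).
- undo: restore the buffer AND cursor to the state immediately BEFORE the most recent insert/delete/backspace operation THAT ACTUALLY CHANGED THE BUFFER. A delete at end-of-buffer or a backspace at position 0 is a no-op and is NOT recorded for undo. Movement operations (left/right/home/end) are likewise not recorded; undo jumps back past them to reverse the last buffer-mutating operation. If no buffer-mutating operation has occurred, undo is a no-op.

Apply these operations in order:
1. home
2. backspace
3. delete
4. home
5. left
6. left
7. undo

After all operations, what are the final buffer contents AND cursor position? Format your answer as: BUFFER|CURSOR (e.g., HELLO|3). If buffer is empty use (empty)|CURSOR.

After op 1 (home): buf='AOG' cursor=0
After op 2 (backspace): buf='AOG' cursor=0
After op 3 (delete): buf='OG' cursor=0
After op 4 (home): buf='OG' cursor=0
After op 5 (left): buf='OG' cursor=0
After op 6 (left): buf='OG' cursor=0
After op 7 (undo): buf='AOG' cursor=0

Answer: AOG|0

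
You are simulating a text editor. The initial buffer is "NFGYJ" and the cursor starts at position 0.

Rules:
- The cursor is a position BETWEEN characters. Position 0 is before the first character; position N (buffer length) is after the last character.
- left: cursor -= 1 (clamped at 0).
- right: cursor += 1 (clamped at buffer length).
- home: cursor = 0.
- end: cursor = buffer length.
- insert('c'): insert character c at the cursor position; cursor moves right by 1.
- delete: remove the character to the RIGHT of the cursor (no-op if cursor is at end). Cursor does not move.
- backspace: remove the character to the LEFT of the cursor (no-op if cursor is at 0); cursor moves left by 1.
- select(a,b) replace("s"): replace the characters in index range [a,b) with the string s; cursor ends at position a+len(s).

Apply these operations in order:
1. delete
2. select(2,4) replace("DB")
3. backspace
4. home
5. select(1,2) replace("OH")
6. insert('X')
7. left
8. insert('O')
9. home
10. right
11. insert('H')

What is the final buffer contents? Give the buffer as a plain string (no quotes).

Answer: FHOHOXD

Derivation:
After op 1 (delete): buf='FGYJ' cursor=0
After op 2 (select(2,4) replace("DB")): buf='FGDB' cursor=4
After op 3 (backspace): buf='FGD' cursor=3
After op 4 (home): buf='FGD' cursor=0
After op 5 (select(1,2) replace("OH")): buf='FOHD' cursor=3
After op 6 (insert('X')): buf='FOHXD' cursor=4
After op 7 (left): buf='FOHXD' cursor=3
After op 8 (insert('O')): buf='FOHOXD' cursor=4
After op 9 (home): buf='FOHOXD' cursor=0
After op 10 (right): buf='FOHOXD' cursor=1
After op 11 (insert('H')): buf='FHOHOXD' cursor=2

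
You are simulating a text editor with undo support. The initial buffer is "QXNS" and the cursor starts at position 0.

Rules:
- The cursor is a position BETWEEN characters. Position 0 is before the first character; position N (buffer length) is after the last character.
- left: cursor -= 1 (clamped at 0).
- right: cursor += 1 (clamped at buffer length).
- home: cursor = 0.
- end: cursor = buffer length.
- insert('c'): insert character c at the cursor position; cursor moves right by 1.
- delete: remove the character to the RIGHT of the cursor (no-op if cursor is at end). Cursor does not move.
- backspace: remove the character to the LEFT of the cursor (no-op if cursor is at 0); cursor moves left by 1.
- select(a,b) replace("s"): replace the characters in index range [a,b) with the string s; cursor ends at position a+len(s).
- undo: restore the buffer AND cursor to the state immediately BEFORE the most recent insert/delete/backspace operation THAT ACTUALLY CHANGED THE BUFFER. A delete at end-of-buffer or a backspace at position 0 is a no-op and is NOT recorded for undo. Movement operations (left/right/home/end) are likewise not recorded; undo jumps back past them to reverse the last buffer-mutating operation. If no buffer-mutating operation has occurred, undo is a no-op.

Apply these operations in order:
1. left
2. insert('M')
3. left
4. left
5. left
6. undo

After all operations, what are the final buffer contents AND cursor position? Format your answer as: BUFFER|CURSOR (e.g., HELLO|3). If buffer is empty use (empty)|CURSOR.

Answer: QXNS|0

Derivation:
After op 1 (left): buf='QXNS' cursor=0
After op 2 (insert('M')): buf='MQXNS' cursor=1
After op 3 (left): buf='MQXNS' cursor=0
After op 4 (left): buf='MQXNS' cursor=0
After op 5 (left): buf='MQXNS' cursor=0
After op 6 (undo): buf='QXNS' cursor=0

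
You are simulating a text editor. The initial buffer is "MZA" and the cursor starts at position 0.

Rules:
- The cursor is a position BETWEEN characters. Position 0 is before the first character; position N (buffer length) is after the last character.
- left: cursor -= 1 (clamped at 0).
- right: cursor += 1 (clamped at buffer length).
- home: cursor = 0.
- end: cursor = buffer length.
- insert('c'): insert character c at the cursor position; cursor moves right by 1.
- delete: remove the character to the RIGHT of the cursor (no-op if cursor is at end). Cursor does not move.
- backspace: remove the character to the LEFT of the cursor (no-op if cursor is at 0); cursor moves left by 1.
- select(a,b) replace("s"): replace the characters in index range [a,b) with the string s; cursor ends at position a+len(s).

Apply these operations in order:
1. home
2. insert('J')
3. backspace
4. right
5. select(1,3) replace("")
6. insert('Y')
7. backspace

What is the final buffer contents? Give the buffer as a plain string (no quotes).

After op 1 (home): buf='MZA' cursor=0
After op 2 (insert('J')): buf='JMZA' cursor=1
After op 3 (backspace): buf='MZA' cursor=0
After op 4 (right): buf='MZA' cursor=1
After op 5 (select(1,3) replace("")): buf='M' cursor=1
After op 6 (insert('Y')): buf='MY' cursor=2
After op 7 (backspace): buf='M' cursor=1

Answer: M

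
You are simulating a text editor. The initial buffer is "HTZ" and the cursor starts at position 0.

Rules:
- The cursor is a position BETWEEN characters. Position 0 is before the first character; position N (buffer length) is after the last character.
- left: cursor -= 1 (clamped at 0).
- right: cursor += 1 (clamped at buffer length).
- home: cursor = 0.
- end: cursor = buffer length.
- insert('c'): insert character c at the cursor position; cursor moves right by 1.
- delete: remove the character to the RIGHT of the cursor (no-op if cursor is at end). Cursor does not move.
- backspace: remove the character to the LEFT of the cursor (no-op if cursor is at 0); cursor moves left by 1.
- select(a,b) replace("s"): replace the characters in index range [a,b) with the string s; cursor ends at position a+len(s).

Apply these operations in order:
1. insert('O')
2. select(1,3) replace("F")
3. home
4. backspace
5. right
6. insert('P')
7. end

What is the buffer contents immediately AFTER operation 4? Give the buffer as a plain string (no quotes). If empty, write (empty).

Answer: OFZ

Derivation:
After op 1 (insert('O')): buf='OHTZ' cursor=1
After op 2 (select(1,3) replace("F")): buf='OFZ' cursor=2
After op 3 (home): buf='OFZ' cursor=0
After op 4 (backspace): buf='OFZ' cursor=0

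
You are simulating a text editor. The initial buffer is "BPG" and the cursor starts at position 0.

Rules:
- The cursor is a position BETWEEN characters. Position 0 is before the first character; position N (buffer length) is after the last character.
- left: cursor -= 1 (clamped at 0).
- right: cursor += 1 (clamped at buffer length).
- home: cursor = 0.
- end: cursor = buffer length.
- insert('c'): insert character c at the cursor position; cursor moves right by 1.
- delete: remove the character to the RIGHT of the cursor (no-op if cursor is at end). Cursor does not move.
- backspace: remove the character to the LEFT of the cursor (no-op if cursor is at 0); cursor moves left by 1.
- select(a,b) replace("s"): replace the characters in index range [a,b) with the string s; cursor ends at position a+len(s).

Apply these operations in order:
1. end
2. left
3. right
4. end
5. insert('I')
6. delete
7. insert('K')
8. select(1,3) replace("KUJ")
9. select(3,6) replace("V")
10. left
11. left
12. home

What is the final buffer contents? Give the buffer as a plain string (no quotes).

Answer: BKUV

Derivation:
After op 1 (end): buf='BPG' cursor=3
After op 2 (left): buf='BPG' cursor=2
After op 3 (right): buf='BPG' cursor=3
After op 4 (end): buf='BPG' cursor=3
After op 5 (insert('I')): buf='BPGI' cursor=4
After op 6 (delete): buf='BPGI' cursor=4
After op 7 (insert('K')): buf='BPGIK' cursor=5
After op 8 (select(1,3) replace("KUJ")): buf='BKUJIK' cursor=4
After op 9 (select(3,6) replace("V")): buf='BKUV' cursor=4
After op 10 (left): buf='BKUV' cursor=3
After op 11 (left): buf='BKUV' cursor=2
After op 12 (home): buf='BKUV' cursor=0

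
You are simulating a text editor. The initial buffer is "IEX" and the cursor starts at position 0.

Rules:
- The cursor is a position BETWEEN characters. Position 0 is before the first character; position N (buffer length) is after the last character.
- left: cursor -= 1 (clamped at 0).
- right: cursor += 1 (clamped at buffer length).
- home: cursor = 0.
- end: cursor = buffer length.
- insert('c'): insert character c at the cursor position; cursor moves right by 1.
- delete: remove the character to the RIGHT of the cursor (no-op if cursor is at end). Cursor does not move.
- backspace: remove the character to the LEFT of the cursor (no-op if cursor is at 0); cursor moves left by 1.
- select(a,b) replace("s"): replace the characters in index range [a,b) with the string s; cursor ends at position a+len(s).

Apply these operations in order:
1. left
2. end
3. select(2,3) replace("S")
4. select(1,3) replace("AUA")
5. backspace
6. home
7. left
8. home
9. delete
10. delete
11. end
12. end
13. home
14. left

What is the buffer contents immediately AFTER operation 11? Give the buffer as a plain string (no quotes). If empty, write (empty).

Answer: U

Derivation:
After op 1 (left): buf='IEX' cursor=0
After op 2 (end): buf='IEX' cursor=3
After op 3 (select(2,3) replace("S")): buf='IES' cursor=3
After op 4 (select(1,3) replace("AUA")): buf='IAUA' cursor=4
After op 5 (backspace): buf='IAU' cursor=3
After op 6 (home): buf='IAU' cursor=0
After op 7 (left): buf='IAU' cursor=0
After op 8 (home): buf='IAU' cursor=0
After op 9 (delete): buf='AU' cursor=0
After op 10 (delete): buf='U' cursor=0
After op 11 (end): buf='U' cursor=1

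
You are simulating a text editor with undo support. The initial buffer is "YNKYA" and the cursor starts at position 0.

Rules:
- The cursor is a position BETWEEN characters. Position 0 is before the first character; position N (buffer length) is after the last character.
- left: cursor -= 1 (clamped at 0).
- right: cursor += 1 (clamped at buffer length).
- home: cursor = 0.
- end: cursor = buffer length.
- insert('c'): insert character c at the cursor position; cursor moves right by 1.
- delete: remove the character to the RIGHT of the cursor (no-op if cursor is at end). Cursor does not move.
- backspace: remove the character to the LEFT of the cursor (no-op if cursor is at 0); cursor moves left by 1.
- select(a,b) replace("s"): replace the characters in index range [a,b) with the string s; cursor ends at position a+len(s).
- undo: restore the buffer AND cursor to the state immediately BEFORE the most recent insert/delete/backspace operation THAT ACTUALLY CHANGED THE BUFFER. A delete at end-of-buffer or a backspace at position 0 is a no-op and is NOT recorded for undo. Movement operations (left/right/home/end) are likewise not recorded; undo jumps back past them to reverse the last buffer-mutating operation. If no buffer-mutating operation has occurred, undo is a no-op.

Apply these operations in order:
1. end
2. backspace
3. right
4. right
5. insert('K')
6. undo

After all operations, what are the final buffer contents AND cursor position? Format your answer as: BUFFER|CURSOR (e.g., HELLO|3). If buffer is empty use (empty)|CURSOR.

Answer: YNKY|4

Derivation:
After op 1 (end): buf='YNKYA' cursor=5
After op 2 (backspace): buf='YNKY' cursor=4
After op 3 (right): buf='YNKY' cursor=4
After op 4 (right): buf='YNKY' cursor=4
After op 5 (insert('K')): buf='YNKYK' cursor=5
After op 6 (undo): buf='YNKY' cursor=4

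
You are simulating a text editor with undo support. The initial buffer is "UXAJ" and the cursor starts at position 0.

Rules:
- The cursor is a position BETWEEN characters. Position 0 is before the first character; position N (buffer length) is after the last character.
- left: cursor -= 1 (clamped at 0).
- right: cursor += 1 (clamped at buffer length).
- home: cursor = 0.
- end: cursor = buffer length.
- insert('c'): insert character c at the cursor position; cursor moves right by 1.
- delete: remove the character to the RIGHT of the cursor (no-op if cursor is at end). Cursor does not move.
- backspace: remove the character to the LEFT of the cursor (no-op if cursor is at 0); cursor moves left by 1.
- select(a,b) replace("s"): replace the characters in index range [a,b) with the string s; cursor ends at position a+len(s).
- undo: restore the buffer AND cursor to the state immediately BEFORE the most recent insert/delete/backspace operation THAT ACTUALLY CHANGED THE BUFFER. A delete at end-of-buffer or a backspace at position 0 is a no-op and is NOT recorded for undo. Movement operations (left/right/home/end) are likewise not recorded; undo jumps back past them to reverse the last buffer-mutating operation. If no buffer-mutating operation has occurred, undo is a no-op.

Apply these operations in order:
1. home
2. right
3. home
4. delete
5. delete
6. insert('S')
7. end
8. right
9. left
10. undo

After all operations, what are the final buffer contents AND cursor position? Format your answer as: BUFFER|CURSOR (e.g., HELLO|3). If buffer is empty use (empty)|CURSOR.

After op 1 (home): buf='UXAJ' cursor=0
After op 2 (right): buf='UXAJ' cursor=1
After op 3 (home): buf='UXAJ' cursor=0
After op 4 (delete): buf='XAJ' cursor=0
After op 5 (delete): buf='AJ' cursor=0
After op 6 (insert('S')): buf='SAJ' cursor=1
After op 7 (end): buf='SAJ' cursor=3
After op 8 (right): buf='SAJ' cursor=3
After op 9 (left): buf='SAJ' cursor=2
After op 10 (undo): buf='AJ' cursor=0

Answer: AJ|0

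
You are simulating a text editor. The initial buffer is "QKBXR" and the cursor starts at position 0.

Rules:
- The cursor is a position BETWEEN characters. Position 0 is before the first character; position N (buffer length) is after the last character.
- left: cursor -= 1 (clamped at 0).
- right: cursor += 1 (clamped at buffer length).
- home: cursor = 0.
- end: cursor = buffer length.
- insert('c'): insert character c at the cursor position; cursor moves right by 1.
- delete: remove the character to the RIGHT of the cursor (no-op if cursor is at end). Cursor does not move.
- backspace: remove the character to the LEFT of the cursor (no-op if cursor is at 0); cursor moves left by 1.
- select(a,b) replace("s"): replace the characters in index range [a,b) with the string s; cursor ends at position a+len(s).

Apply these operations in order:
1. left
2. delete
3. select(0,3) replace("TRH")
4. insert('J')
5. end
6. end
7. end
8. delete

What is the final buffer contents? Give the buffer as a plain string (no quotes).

Answer: TRHJR

Derivation:
After op 1 (left): buf='QKBXR' cursor=0
After op 2 (delete): buf='KBXR' cursor=0
After op 3 (select(0,3) replace("TRH")): buf='TRHR' cursor=3
After op 4 (insert('J')): buf='TRHJR' cursor=4
After op 5 (end): buf='TRHJR' cursor=5
After op 6 (end): buf='TRHJR' cursor=5
After op 7 (end): buf='TRHJR' cursor=5
After op 8 (delete): buf='TRHJR' cursor=5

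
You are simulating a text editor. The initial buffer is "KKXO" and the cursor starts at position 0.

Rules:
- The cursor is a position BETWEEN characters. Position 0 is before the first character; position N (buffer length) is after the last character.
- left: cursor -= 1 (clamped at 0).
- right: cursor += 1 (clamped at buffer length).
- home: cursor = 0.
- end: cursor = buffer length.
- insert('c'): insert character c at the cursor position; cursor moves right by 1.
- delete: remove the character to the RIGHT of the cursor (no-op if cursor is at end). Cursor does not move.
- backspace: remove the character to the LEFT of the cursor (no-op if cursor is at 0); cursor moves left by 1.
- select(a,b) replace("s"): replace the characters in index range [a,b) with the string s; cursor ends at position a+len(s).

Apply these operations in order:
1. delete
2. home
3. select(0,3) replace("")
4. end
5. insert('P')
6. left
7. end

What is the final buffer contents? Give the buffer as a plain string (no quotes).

Answer: P

Derivation:
After op 1 (delete): buf='KXO' cursor=0
After op 2 (home): buf='KXO' cursor=0
After op 3 (select(0,3) replace("")): buf='(empty)' cursor=0
After op 4 (end): buf='(empty)' cursor=0
After op 5 (insert('P')): buf='P' cursor=1
After op 6 (left): buf='P' cursor=0
After op 7 (end): buf='P' cursor=1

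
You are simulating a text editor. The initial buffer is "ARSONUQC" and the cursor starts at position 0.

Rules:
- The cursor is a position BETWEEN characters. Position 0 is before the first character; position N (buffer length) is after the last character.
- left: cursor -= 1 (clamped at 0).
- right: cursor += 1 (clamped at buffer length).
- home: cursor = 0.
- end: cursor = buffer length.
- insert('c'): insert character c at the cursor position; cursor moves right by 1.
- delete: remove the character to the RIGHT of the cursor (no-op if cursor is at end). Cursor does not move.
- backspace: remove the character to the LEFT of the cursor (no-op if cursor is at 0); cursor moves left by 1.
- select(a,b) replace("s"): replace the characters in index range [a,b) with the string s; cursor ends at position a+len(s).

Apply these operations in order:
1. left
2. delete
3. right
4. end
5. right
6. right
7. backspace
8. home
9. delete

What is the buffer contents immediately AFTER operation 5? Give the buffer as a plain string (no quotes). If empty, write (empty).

Answer: RSONUQC

Derivation:
After op 1 (left): buf='ARSONUQC' cursor=0
After op 2 (delete): buf='RSONUQC' cursor=0
After op 3 (right): buf='RSONUQC' cursor=1
After op 4 (end): buf='RSONUQC' cursor=7
After op 5 (right): buf='RSONUQC' cursor=7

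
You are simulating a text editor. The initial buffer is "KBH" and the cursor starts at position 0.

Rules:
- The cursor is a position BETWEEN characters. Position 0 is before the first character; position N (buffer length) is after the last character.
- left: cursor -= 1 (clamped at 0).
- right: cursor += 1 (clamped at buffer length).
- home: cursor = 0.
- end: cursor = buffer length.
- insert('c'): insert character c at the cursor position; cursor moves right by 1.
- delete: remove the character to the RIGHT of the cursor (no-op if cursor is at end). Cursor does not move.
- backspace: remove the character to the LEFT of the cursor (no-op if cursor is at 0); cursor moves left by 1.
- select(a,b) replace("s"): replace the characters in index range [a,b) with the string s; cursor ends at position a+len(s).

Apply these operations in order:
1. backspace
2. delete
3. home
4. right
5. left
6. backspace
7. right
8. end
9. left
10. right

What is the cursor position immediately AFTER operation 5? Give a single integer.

After op 1 (backspace): buf='KBH' cursor=0
After op 2 (delete): buf='BH' cursor=0
After op 3 (home): buf='BH' cursor=0
After op 4 (right): buf='BH' cursor=1
After op 5 (left): buf='BH' cursor=0

Answer: 0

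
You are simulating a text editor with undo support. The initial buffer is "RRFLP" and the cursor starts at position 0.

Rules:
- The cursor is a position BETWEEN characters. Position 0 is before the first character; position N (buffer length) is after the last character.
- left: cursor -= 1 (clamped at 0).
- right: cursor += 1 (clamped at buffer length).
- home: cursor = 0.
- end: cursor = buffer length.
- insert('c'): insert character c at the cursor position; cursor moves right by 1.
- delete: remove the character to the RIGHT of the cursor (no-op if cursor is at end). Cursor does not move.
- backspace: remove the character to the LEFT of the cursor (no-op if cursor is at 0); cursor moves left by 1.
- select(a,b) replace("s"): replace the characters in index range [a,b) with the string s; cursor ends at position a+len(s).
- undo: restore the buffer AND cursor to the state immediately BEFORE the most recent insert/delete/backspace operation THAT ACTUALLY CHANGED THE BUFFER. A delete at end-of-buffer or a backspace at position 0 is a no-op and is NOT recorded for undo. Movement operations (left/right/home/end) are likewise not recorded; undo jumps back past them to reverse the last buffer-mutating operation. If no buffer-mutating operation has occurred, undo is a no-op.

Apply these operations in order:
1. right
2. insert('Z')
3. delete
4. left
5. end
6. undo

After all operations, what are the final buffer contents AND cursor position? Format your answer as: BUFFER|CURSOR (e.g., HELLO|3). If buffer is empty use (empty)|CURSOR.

After op 1 (right): buf='RRFLP' cursor=1
After op 2 (insert('Z')): buf='RZRFLP' cursor=2
After op 3 (delete): buf='RZFLP' cursor=2
After op 4 (left): buf='RZFLP' cursor=1
After op 5 (end): buf='RZFLP' cursor=5
After op 6 (undo): buf='RZRFLP' cursor=2

Answer: RZRFLP|2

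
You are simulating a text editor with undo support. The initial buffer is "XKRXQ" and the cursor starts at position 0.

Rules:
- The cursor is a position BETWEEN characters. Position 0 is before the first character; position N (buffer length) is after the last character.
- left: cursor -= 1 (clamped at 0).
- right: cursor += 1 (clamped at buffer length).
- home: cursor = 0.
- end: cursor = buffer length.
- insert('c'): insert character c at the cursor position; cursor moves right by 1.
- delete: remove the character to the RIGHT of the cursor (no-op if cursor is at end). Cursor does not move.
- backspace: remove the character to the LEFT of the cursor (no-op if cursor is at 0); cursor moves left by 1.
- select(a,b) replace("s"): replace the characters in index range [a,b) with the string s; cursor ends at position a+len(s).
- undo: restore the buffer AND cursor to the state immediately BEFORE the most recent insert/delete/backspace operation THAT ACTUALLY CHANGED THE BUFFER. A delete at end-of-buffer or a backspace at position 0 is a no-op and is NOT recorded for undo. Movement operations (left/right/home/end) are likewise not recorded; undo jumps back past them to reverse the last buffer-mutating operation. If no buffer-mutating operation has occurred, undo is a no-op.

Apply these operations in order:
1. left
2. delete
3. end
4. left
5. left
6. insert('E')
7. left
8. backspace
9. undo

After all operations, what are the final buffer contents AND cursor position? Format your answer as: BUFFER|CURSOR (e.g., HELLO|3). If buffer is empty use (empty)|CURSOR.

Answer: KREXQ|2

Derivation:
After op 1 (left): buf='XKRXQ' cursor=0
After op 2 (delete): buf='KRXQ' cursor=0
After op 3 (end): buf='KRXQ' cursor=4
After op 4 (left): buf='KRXQ' cursor=3
After op 5 (left): buf='KRXQ' cursor=2
After op 6 (insert('E')): buf='KREXQ' cursor=3
After op 7 (left): buf='KREXQ' cursor=2
After op 8 (backspace): buf='KEXQ' cursor=1
After op 9 (undo): buf='KREXQ' cursor=2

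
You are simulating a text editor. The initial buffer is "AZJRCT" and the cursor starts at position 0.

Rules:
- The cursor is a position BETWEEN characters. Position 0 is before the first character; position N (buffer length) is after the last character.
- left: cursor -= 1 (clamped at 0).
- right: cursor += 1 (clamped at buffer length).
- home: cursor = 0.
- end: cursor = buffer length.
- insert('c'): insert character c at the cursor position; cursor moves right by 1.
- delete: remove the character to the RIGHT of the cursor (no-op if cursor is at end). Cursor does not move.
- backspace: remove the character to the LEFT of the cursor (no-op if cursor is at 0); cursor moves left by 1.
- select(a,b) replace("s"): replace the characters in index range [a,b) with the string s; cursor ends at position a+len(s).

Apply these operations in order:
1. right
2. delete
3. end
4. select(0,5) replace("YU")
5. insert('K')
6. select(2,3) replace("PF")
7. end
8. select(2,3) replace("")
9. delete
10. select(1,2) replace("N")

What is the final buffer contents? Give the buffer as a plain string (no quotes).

After op 1 (right): buf='AZJRCT' cursor=1
After op 2 (delete): buf='AJRCT' cursor=1
After op 3 (end): buf='AJRCT' cursor=5
After op 4 (select(0,5) replace("YU")): buf='YU' cursor=2
After op 5 (insert('K')): buf='YUK' cursor=3
After op 6 (select(2,3) replace("PF")): buf='YUPF' cursor=4
After op 7 (end): buf='YUPF' cursor=4
After op 8 (select(2,3) replace("")): buf='YUF' cursor=2
After op 9 (delete): buf='YU' cursor=2
After op 10 (select(1,2) replace("N")): buf='YN' cursor=2

Answer: YN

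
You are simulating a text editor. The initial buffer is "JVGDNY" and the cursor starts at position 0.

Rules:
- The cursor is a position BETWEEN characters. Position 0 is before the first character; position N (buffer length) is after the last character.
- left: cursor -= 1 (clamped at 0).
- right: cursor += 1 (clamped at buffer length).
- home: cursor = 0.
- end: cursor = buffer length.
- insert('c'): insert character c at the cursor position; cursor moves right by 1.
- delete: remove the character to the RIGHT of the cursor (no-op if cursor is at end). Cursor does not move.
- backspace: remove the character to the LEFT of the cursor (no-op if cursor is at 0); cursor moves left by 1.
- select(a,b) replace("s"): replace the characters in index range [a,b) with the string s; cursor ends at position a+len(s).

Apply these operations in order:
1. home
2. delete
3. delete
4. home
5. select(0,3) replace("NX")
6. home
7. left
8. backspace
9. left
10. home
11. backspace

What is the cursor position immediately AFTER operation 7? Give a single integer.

Answer: 0

Derivation:
After op 1 (home): buf='JVGDNY' cursor=0
After op 2 (delete): buf='VGDNY' cursor=0
After op 3 (delete): buf='GDNY' cursor=0
After op 4 (home): buf='GDNY' cursor=0
After op 5 (select(0,3) replace("NX")): buf='NXY' cursor=2
After op 6 (home): buf='NXY' cursor=0
After op 7 (left): buf='NXY' cursor=0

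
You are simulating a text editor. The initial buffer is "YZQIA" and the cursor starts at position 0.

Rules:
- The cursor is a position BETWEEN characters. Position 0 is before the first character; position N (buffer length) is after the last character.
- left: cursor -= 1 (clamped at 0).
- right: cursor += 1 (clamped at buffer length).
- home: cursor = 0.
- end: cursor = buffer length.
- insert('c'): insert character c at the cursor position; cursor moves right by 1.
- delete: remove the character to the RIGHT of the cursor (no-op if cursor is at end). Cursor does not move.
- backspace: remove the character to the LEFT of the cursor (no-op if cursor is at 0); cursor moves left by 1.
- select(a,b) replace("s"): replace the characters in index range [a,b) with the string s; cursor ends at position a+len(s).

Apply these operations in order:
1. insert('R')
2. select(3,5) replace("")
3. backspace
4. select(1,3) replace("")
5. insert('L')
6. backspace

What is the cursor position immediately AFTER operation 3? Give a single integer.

Answer: 2

Derivation:
After op 1 (insert('R')): buf='RYZQIA' cursor=1
After op 2 (select(3,5) replace("")): buf='RYZA' cursor=3
After op 3 (backspace): buf='RYA' cursor=2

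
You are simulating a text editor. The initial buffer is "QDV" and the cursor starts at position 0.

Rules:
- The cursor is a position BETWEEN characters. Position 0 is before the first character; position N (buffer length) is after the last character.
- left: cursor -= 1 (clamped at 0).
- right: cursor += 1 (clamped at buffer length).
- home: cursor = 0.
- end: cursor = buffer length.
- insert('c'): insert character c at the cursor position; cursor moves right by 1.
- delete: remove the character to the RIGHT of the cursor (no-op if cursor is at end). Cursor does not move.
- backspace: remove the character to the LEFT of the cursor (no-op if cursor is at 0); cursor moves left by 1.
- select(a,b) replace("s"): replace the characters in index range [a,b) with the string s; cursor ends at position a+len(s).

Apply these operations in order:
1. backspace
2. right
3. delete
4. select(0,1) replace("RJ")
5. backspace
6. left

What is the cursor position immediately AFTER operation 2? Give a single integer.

After op 1 (backspace): buf='QDV' cursor=0
After op 2 (right): buf='QDV' cursor=1

Answer: 1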